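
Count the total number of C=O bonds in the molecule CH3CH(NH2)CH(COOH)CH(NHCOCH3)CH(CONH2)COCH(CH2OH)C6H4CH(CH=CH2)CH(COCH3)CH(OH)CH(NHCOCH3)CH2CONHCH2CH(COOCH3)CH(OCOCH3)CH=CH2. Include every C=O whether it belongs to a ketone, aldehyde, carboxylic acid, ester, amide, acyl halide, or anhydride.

CH(COOH): carboxylic acid, 1 C=O (running total 1).
CH(NHCOCH3): amide, 1 C=O (running total 2).
CH(CONH2): amide, 1 C=O (running total 3).
CO: ketone, 1 C=O (running total 4).
CH(COCH3): ketone, 1 C=O (running total 5).
CH(NHCOCH3): amide, 1 C=O (running total 6).
CH2CONHCH2: amide, 1 C=O (running total 7).
CH(COOCH3): ester, 1 C=O (running total 8).
CH(OCOCH3): ester, 1 C=O (running total 9).

9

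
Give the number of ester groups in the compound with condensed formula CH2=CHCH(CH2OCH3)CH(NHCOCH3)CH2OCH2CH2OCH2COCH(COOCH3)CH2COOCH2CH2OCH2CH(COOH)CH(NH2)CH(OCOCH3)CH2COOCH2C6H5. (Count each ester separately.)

4

Working along the chain:
  CH2=CH: C=C double bond → alkene.
  CH(CH2OCH3): pendant –CH2OCH3: C–O–C linkage → ether.
  CH(NHCOCH3): pendant –NHC(=O)CH3: N bonded to a carbonyl → amide (not amine).
  CH2OCH2: C–O–C with sp³ carbons on both sides and no adjacent C=O → ether.
  CH2OCH2: C–O–C with sp³ carbons on both sides and no adjacent C=O → ether.
  CO: –C(=O)– with carbon on both sides → ketone.
  CH(COOCH3): pendant –COOCH3: carbonyl C bonded to C and –OCH3 → ester.
  CH2COOCH2: –C(=O)–O–C with C on the carbonyl side → ester.
  CH2OCH2: C–O–C with sp³ carbons on both sides and no adjacent C=O → ether.
  CH(COOH): pendant –COOH: carbonyl C bonded to C and –OH → carboxylic acid.
  CH(NH2): –NH2 on an sp³ carbon with no adjacent C=O → amine.
  CH(OCOCH3): pendant –OC(=O)CH3: an acyloxy group → ester.
  CH2COOCH2: –C(=O)–O–C with C on the carbonyl side → ester.
  C6H5: –C6H5 phenyl ring → arene.
Ester appears at: CH(COOCH3), CH2COOCH2, CH(OCOCH3), CH2COOCH2 → 4.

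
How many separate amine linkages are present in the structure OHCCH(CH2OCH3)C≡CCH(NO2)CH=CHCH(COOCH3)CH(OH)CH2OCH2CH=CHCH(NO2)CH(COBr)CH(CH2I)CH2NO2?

terminal –CHO: carbonyl C bonded to H and C → aldehyde.
pendant –CH2OCH3: C–O–C linkage → ether.
C≡C triple bond → alkyne.
–NO2 on an sp³ carbon → nitro (the N=O is not a carbonyl).
C=C double bond → alkene.
pendant –COOCH3: carbonyl C bonded to C and –OCH3 → ester.
–OH on an sp³ carbon → alcohol (secondary).
C–O–C with sp³ carbons on both sides and no adjacent C=O → ether.
C=C double bond → alkene.
–NO2 on an sp³ carbon → nitro (the N=O is not a carbonyl).
pendant –C(=O)X: carbonyl C bonded to C and halogen → acyl halide.
pendant –CH2X: halogen on sp³ carbon → alkyl halide.
–NO2 on carbon → nitro group.
No segment is a amine: CH(NO2) is nitro, not amine; CH(NO2) is nitro, not amine; CH2NO2 is nitro, not amine. → 0.

0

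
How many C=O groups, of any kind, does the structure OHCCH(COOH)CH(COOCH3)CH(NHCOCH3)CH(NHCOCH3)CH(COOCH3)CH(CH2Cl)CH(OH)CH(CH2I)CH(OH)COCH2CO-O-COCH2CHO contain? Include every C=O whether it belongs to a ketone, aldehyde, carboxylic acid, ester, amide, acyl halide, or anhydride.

10

OHC: aldehyde, 1 C=O (running total 1).
CH(COOH): carboxylic acid, 1 C=O (running total 2).
CH(COOCH3): ester, 1 C=O (running total 3).
CH(NHCOCH3): amide, 1 C=O (running total 4).
CH(NHCOCH3): amide, 1 C=O (running total 5).
CH(COOCH3): ester, 1 C=O (running total 6).
CO: ketone, 1 C=O (running total 7).
CH2CO-O-COCH2: anhydride, 2 C=O (running total 9).
CHO: aldehyde, 1 C=O (running total 10).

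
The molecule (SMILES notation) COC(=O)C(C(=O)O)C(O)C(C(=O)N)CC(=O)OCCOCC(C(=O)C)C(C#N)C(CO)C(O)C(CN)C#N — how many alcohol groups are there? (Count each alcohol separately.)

3

Taking each segment in turn:
  CH3OOC: CH3O–C(=O)–: carbonyl C bonded to C and to –OCH3 → ester (not ketone + ether).
  CH(COOH): pendant –COOH: carbonyl C bonded to C and –OH → carboxylic acid.
  CH(OH): –OH on an sp³ carbon → alcohol (secondary).
  CH(CONH2): pendant –CONH2: carbonyl C bonded to C and N → amide.
  CH2COOCH2: –C(=O)–O–C with C on the carbonyl side → ester.
  CH2OCH2: C–O–C with sp³ carbons on both sides and no adjacent C=O → ether.
  CH(COCH3): pendant –COCH3: carbonyl C bonded to two carbons → ketone.
  CH(CN): pendant –C≡N: nitrile.
  CH(CH2OH): pendant –CH2OH on an sp³ backbone C → alcohol.
  CH(OH): –OH on an sp³ carbon → alcohol (secondary).
  CH(CH2NH2): pendant –CH2NH2: N on sp³ C, no adjacent C=O → amine.
  CN: –C≡N: carbon triple-bonded to nitrogen → nitrile.
Alcohol appears at: CH(OH), CH(CH2OH), CH(OH) → 3.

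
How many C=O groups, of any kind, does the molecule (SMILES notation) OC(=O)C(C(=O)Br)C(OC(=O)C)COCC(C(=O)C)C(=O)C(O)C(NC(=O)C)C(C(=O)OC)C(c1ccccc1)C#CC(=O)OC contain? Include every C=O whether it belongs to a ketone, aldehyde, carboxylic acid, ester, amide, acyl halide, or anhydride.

8

HOOC: carboxylic acid, 1 C=O (running total 1).
CH(COBr): acyl halide, 1 C=O (running total 2).
CH(OCOCH3): ester, 1 C=O (running total 3).
CH(COCH3): ketone, 1 C=O (running total 4).
CO: ketone, 1 C=O (running total 5).
CH(NHCOCH3): amide, 1 C=O (running total 6).
CH(COOCH3): ester, 1 C=O (running total 7).
COOCH3: ester, 1 C=O (running total 8).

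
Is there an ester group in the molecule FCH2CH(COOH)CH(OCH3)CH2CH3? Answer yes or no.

no

halogen on an sp³ carbon → alkyl halide.
pendant –COOH: carbonyl C bonded to C and –OH → carboxylic acid.
pendant –OCH3: C–O–C with sp³ C, no adjacent C=O → ether.
The groups actually present are: alkyl halide, carboxylic acid, ether.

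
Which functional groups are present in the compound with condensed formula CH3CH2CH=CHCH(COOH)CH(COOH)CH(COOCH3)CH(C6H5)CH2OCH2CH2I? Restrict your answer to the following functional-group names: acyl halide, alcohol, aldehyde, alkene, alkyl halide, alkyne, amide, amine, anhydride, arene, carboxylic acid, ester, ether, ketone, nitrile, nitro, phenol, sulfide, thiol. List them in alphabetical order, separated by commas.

alkene, alkyl halide, arene, carboxylic acid, ester, ether

C=C double bond → alkene.
pendant –COOH: carbonyl C bonded to C and –OH → carboxylic acid.
pendant –COOH: carbonyl C bonded to C and –OH → carboxylic acid.
pendant –COOCH3: carbonyl C bonded to C and –OCH3 → ester.
pendant –C6H5: benzene ring → arene.
C–O–C with sp³ carbons on both sides and no adjacent C=O → ether.
halogen on an sp³ carbon → alkyl halide.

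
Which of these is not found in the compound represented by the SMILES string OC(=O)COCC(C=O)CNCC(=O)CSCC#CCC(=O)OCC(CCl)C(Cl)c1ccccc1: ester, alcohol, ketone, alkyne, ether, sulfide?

alcohol

alkyne: present (C≡C — C≡C triple bond → alkyne).
ester: present (CH2COOCH2 — –C(=O)–O–C with C on the carbonyl side → ester).
ether: present (CH2OCH2 — C–O–C with sp³ carbons on both sides and no adjacent C=O → ether).
sulfide: present (CH2SCH2 — C–S–C linkage → sulfide (thioether)).
ketone: present (CO — –C(=O)– with carbon on both sides → ketone).
alcohol: absent. In HOOC, the –OH sits on a carbonyl carbon, making it part of a carboxylic acid, not an alcohol.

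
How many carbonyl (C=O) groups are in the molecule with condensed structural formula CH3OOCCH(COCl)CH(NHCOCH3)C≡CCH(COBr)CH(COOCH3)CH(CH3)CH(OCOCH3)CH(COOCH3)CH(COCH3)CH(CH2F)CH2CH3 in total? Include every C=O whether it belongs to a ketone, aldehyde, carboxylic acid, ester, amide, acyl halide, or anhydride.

8

CH3OOC: ester, 1 C=O (running total 1).
CH(COCl): acyl halide, 1 C=O (running total 2).
CH(NHCOCH3): amide, 1 C=O (running total 3).
CH(COBr): acyl halide, 1 C=O (running total 4).
CH(COOCH3): ester, 1 C=O (running total 5).
CH(OCOCH3): ester, 1 C=O (running total 6).
CH(COOCH3): ester, 1 C=O (running total 7).
CH(COCH3): ketone, 1 C=O (running total 8).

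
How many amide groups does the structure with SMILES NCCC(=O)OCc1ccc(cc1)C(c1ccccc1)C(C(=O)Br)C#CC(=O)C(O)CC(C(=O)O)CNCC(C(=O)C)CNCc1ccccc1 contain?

0

Working along the chain:
  H2NCH2: –NH2 on an sp³ carbon with no adjacent C=O → amine.
  CH2COOCH2: –C(=O)–O–C with C on the carbonyl side → ester.
  C6H4: para-disubstituted benzene ring → arene.
  CH(C6H5): pendant –C6H5: benzene ring → arene.
  CH(COBr): pendant –C(=O)X: carbonyl C bonded to C and halogen → acyl halide.
  C≡C: C≡C triple bond → alkyne.
  CO: –C(=O)– with carbon on both sides → ketone.
  CH(OH): –OH on an sp³ carbon → alcohol (secondary).
  CH(COOH): pendant –COOH: carbonyl C bonded to C and –OH → carboxylic acid.
  CH2NHCH2: C–N–C with sp³ carbons and no adjacent C=O → amine (secondary).
  CH(COCH3): pendant –COCH3: carbonyl C bonded to two carbons → ketone.
  CH2NHCH2: C–N–C with sp³ carbons and no adjacent C=O → amine (secondary).
  C6H5: –C6H5 phenyl ring → arene.
No segment is a amide: H2NCH2 is amine, not amide; CH2NHCH2 is amine, not amide; CH2NHCH2 is amine, not amide. → 0.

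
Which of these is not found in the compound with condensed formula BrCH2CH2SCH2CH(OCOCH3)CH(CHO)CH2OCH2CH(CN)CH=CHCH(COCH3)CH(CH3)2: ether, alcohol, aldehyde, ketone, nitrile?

alcohol

ketone: present (CH(COCH3) — pendant –COCH3: carbonyl C bonded to two carbons → ketone).
aldehyde: present (CH(CHO) — pendant –CHO: carbonyl C bonded to C and H → aldehyde).
nitrile: present (CH(CN) — pendant –C≡N: nitrile).
ether: present (CH2OCH2 — C–O–C with sp³ carbons on both sides and no adjacent C=O → ether).
alcohol: no segment matches this pattern.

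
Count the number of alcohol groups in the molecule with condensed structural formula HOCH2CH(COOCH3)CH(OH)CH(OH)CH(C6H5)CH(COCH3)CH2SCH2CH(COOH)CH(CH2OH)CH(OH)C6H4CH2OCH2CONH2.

HO– on an sp³ carbon → alcohol.
pendant –COOCH3: carbonyl C bonded to C and –OCH3 → ester.
–OH on an sp³ carbon → alcohol (secondary).
–OH on an sp³ carbon → alcohol (secondary).
pendant –C6H5: benzene ring → arene.
pendant –COCH3: carbonyl C bonded to two carbons → ketone.
C–S–C linkage → sulfide (thioether).
pendant –COOH: carbonyl C bonded to C and –OH → carboxylic acid.
pendant –CH2OH on an sp³ backbone C → alcohol.
–OH on an sp³ carbon → alcohol (secondary).
para-disubstituted benzene ring → arene.
C–O–C with sp³ carbons on both sides and no adjacent C=O → ether.
–C(=O)NH2: carbonyl C bonded to C and to N → amide (the N is not a separate amine).
Alcohol appears at: HOCH2, CH(OH), CH(OH), CH(CH2OH), CH(OH) → 5.

5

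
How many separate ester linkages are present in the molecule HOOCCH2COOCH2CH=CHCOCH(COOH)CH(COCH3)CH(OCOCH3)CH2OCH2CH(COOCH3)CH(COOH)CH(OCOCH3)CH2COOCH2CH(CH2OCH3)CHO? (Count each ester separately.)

–COOH: carbonyl C bonded to –OH and C → carboxylic acid (the –OH is not a separate alcohol).
–C(=O)–O–C with C on the carbonyl side → ester.
C=C double bond → alkene.
–C(=O)– with carbon on both sides → ketone.
pendant –COOH: carbonyl C bonded to C and –OH → carboxylic acid.
pendant –COCH3: carbonyl C bonded to two carbons → ketone.
pendant –OC(=O)CH3: an acyloxy group → ester.
C–O–C with sp³ carbons on both sides and no adjacent C=O → ether.
pendant –COOCH3: carbonyl C bonded to C and –OCH3 → ester.
pendant –COOH: carbonyl C bonded to C and –OH → carboxylic acid.
pendant –OC(=O)CH3: an acyloxy group → ester.
–C(=O)–O–C with C on the carbonyl side → ester.
pendant –CH2OCH3: C–O–C linkage → ether.
terminal –CHO: carbonyl C bonded to H and C → aldehyde.
Ester appears at: CH2COOCH2, CH(OCOCH3), CH(COOCH3), CH(OCOCH3), CH2COOCH2 → 5.

5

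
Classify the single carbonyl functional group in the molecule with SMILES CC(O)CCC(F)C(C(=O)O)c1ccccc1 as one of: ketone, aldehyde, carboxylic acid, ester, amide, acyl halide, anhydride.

The carbonyl is in the CH(COOH) segment: pendant –COOH: carbonyl C bonded to C and –OH → carboxylic acid.

carboxylic acid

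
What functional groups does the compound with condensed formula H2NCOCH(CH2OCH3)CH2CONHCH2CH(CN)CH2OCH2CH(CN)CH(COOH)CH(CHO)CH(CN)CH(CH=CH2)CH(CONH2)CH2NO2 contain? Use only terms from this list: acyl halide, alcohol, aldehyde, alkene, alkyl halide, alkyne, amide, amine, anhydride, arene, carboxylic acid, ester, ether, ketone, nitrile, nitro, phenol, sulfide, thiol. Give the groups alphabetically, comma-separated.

–C(=O)NH2: carbonyl C bonded to C and to N → amide (the N is not a separate amine).
pendant –CH2OCH3: C–O–C linkage → ether.
–C(=O)–N– linkage → amide (the N is not an amine).
pendant –C≡N: nitrile.
C–O–C with sp³ carbons on both sides and no adjacent C=O → ether.
pendant –C≡N: nitrile.
pendant –COOH: carbonyl C bonded to C and –OH → carboxylic acid.
pendant –CHO: carbonyl C bonded to C and H → aldehyde.
pendant –C≡N: nitrile.
pendant –CH=CH2: C=C double bond → alkene.
pendant –CONH2: carbonyl C bonded to C and N → amide.
–NO2 on carbon → nitro group.

aldehyde, alkene, amide, carboxylic acid, ether, nitrile, nitro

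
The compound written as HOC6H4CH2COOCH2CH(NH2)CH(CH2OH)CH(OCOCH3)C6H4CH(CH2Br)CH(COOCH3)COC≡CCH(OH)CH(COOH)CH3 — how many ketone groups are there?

–OH attached directly to an aromatic ring → phenol (not alcohol); the ring itself is an arene.
–C(=O)–O–C with C on the carbonyl side → ester.
–NH2 on an sp³ carbon with no adjacent C=O → amine.
pendant –CH2OH on an sp³ backbone C → alcohol.
pendant –OC(=O)CH3: an acyloxy group → ester.
para-disubstituted benzene ring → arene.
pendant –CH2X: halogen on sp³ carbon → alkyl halide.
pendant –COOCH3: carbonyl C bonded to C and –OCH3 → ester.
–C(=O)– with carbon on both sides → ketone.
C≡C triple bond → alkyne.
–OH on an sp³ carbon → alcohol (secondary).
pendant –COOH: carbonyl C bonded to C and –OH → carboxylic acid.
Ketone appears at: CO → 1.

1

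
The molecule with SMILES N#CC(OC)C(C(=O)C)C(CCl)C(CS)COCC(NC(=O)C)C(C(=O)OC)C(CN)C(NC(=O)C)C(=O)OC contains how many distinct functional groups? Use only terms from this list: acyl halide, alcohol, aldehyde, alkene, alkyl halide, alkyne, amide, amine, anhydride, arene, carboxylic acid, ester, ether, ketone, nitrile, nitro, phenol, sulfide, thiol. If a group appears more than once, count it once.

8

Taking each segment in turn:
  N≡C: N≡C–: carbon triple-bonded to nitrogen → nitrile.
  CH(OCH3): pendant –OCH3: C–O–C with sp³ C, no adjacent C=O → ether.
  CH(COCH3): pendant –COCH3: carbonyl C bonded to two carbons → ketone.
  CH(CH2Cl): pendant –CH2X: halogen on sp³ carbon → alkyl halide.
  CH(CH2SH): pendant –CH2SH → thiol.
  CH2OCH2: C–O–C with sp³ carbons on both sides and no adjacent C=O → ether.
  CH(NHCOCH3): pendant –NHC(=O)CH3: N bonded to a carbonyl → amide (not amine).
  CH(COOCH3): pendant –COOCH3: carbonyl C bonded to C and –OCH3 → ester.
  CH(CH2NH2): pendant –CH2NH2: N on sp³ C, no adjacent C=O → amine.
  CH(NHCOCH3): pendant –NHC(=O)CH3: N bonded to a carbonyl → amide (not amine).
  COOCH3: –C(=O)OCH3: carbonyl C bonded to C and to –OCH3 → ester (not ketone + ether).
Distinct types present: alkyl halide, amide, amine, ester, ether, ketone, nitrile, thiol.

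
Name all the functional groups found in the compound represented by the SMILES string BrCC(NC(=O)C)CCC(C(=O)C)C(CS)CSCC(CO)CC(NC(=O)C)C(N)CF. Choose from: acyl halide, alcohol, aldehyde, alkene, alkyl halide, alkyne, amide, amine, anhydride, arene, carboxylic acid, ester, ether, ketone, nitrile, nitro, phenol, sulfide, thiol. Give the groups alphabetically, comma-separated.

alcohol, alkyl halide, amide, amine, ketone, sulfide, thiol

Working along the chain:
  BrCH2: halogen on an sp³ carbon → alkyl halide.
  CH(NHCOCH3): pendant –NHC(=O)CH3: N bonded to a carbonyl → amide (not amine).
  CH(COCH3): pendant –COCH3: carbonyl C bonded to two carbons → ketone.
  CH(CH2SH): pendant –CH2SH → thiol.
  CH2SCH2: C–S–C linkage → sulfide (thioether).
  CH(CH2OH): pendant –CH2OH on an sp³ backbone C → alcohol.
  CH(NHCOCH3): pendant –NHC(=O)CH3: N bonded to a carbonyl → amide (not amine).
  CH(NH2): –NH2 on an sp³ carbon with no adjacent C=O → amine.
  CH2F: halogen on an sp³ carbon → alkyl halide.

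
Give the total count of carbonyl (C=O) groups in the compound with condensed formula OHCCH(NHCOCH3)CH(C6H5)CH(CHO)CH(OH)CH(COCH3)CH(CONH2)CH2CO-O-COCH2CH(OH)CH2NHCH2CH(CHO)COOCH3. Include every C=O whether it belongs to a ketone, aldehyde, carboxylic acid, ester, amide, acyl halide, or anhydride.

9

OHC: aldehyde, 1 C=O (running total 1).
CH(NHCOCH3): amide, 1 C=O (running total 2).
CH(CHO): aldehyde, 1 C=O (running total 3).
CH(COCH3): ketone, 1 C=O (running total 4).
CH(CONH2): amide, 1 C=O (running total 5).
CH2CO-O-COCH2: anhydride, 2 C=O (running total 7).
CH(CHO): aldehyde, 1 C=O (running total 8).
COOCH3: ester, 1 C=O (running total 9).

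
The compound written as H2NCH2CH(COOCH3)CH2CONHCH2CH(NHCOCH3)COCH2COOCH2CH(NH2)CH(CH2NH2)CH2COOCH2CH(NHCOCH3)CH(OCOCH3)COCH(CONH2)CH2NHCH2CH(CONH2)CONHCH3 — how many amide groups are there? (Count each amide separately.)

6

Taking each segment in turn:
  H2NCH2: –NH2 on an sp³ carbon with no adjacent C=O → amine.
  CH(COOCH3): pendant –COOCH3: carbonyl C bonded to C and –OCH3 → ester.
  CH2CONHCH2: –C(=O)–N– linkage → amide (the N is not an amine).
  CH(NHCOCH3): pendant –NHC(=O)CH3: N bonded to a carbonyl → amide (not amine).
  CO: –C(=O)– with carbon on both sides → ketone.
  CH2COOCH2: –C(=O)–O–C with C on the carbonyl side → ester.
  CH(NH2): –NH2 on an sp³ carbon with no adjacent C=O → amine.
  CH(CH2NH2): pendant –CH2NH2: N on sp³ C, no adjacent C=O → amine.
  CH2COOCH2: –C(=O)–O–C with C on the carbonyl side → ester.
  CH(NHCOCH3): pendant –NHC(=O)CH3: N bonded to a carbonyl → amide (not amine).
  CH(OCOCH3): pendant –OC(=O)CH3: an acyloxy group → ester.
  CO: –C(=O)– with carbon on both sides → ketone.
  CH(CONH2): pendant –CONH2: carbonyl C bonded to C and N → amide.
  CH2NHCH2: C–N–C with sp³ carbons and no adjacent C=O → amine (secondary).
  CH(CONH2): pendant –CONH2: carbonyl C bonded to C and N → amide.
  CONHCH3: –C(=O)NHCH3: carbonyl C bonded to C and to N → amide (the N is not an amine).
Amide appears at: CH2CONHCH2, CH(NHCOCH3), CH(NHCOCH3), CH(CONH2), CH(CONH2), CONHCH3 → 6.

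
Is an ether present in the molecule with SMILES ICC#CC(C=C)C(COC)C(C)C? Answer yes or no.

Reading the structure from left to right:
  ICH2: halogen on an sp³ carbon → alkyl halide.
  C≡C: C≡C triple bond → alkyne.
  CH(CH=CH2): pendant –CH=CH2: C=C double bond → alkene.
  CH(CH2OCH3): pendant –CH2OCH3: C–O–C linkage → ether.
The CH(CH2OCH3) segment supplies the ether: pendant –CH2OCH3: C–O–C linkage → ether.

yes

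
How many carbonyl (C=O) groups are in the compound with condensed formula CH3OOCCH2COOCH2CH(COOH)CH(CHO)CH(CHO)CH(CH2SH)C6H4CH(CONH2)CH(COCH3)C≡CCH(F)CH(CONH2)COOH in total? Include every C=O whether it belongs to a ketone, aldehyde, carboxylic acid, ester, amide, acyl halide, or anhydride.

CH3OOC: ester, 1 C=O (running total 1).
CH2COOCH2: ester, 1 C=O (running total 2).
CH(COOH): carboxylic acid, 1 C=O (running total 3).
CH(CHO): aldehyde, 1 C=O (running total 4).
CH(CHO): aldehyde, 1 C=O (running total 5).
CH(CONH2): amide, 1 C=O (running total 6).
CH(COCH3): ketone, 1 C=O (running total 7).
CH(CONH2): amide, 1 C=O (running total 8).
COOH: carboxylic acid, 1 C=O (running total 9).

9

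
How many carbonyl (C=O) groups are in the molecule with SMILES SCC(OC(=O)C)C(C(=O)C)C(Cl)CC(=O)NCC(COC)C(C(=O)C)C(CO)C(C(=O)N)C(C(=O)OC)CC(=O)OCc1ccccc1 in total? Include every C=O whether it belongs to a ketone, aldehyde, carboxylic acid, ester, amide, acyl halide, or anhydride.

CH(OCOCH3): ester, 1 C=O (running total 1).
CH(COCH3): ketone, 1 C=O (running total 2).
CH2CONHCH2: amide, 1 C=O (running total 3).
CH(COCH3): ketone, 1 C=O (running total 4).
CH(CONH2): amide, 1 C=O (running total 5).
CH(COOCH3): ester, 1 C=O (running total 6).
CH2COOCH2: ester, 1 C=O (running total 7).

7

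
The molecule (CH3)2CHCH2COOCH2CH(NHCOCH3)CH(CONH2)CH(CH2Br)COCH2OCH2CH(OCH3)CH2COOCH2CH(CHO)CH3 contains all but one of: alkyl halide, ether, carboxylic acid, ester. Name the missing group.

alkyl halide: present (CH(CH2Br) — pendant –CH2X: halogen on sp³ carbon → alkyl halide).
ether: present (CH2OCH2 — C–O–C with sp³ carbons on both sides and no adjacent C=O → ether).
ester: present (CH2COOCH2 — –C(=O)–O–C with C on the carbonyl side → ester).
carboxylic acid: absent. In CH2COOCH2, the acyl oxygen is bonded to carbon (–O–C), not to H, so this is an ester. In each of CH(NHCOCH3) and CH(CONH2), the carbonyl is bonded to nitrogen, not to –OH; that is an amide.

carboxylic acid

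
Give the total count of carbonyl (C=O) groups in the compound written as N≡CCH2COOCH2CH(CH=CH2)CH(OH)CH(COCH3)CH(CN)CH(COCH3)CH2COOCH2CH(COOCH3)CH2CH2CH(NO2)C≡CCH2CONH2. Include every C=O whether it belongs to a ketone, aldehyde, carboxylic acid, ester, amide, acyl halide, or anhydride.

CH2COOCH2: ester, 1 C=O (running total 1).
CH(COCH3): ketone, 1 C=O (running total 2).
CH(COCH3): ketone, 1 C=O (running total 3).
CH2COOCH2: ester, 1 C=O (running total 4).
CH(COOCH3): ester, 1 C=O (running total 5).
CONH2: amide, 1 C=O (running total 6).

6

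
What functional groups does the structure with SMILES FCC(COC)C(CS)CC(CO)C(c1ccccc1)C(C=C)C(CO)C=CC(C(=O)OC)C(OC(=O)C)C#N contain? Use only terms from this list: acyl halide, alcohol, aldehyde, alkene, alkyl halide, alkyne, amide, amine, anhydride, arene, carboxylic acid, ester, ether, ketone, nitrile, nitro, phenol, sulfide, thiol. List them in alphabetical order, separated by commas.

alcohol, alkene, alkyl halide, arene, ester, ether, nitrile, thiol

Reading the structure from left to right:
  FCH2: halogen on an sp³ carbon → alkyl halide.
  CH(CH2OCH3): pendant –CH2OCH3: C–O–C linkage → ether.
  CH(CH2SH): pendant –CH2SH → thiol.
  CH(CH2OH): pendant –CH2OH on an sp³ backbone C → alcohol.
  CH(C6H5): pendant –C6H5: benzene ring → arene.
  CH(CH=CH2): pendant –CH=CH2: C=C double bond → alkene.
  CH(CH2OH): pendant –CH2OH on an sp³ backbone C → alcohol.
  CH=CH: C=C double bond → alkene.
  CH(COOCH3): pendant –COOCH3: carbonyl C bonded to C and –OCH3 → ester.
  CH(OCOCH3): pendant –OC(=O)CH3: an acyloxy group → ester.
  CN: –C≡N: carbon triple-bonded to nitrogen → nitrile.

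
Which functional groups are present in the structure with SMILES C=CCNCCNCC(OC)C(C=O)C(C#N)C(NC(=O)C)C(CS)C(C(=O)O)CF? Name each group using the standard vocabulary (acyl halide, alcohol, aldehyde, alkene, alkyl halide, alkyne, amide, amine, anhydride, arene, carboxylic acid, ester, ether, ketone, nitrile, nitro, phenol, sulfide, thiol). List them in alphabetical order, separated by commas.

aldehyde, alkene, alkyl halide, amide, amine, carboxylic acid, ether, nitrile, thiol

C=C double bond → alkene.
C–N–C with sp³ carbons and no adjacent C=O → amine (secondary).
C–N–C with sp³ carbons and no adjacent C=O → amine (secondary).
pendant –OCH3: C–O–C with sp³ C, no adjacent C=O → ether.
pendant –CHO: carbonyl C bonded to C and H → aldehyde.
pendant –C≡N: nitrile.
pendant –NHC(=O)CH3: N bonded to a carbonyl → amide (not amine).
pendant –CH2SH → thiol.
pendant –COOH: carbonyl C bonded to C and –OH → carboxylic acid.
halogen on an sp³ carbon → alkyl halide.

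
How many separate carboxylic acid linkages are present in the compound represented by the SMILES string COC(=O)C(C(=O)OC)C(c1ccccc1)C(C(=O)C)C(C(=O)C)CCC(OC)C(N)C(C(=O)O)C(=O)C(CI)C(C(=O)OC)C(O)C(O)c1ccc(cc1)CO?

Taking each segment in turn:
  CH3OOC: CH3O–C(=O)–: carbonyl C bonded to C and to –OCH3 → ester (not ketone + ether).
  CH(COOCH3): pendant –COOCH3: carbonyl C bonded to C and –OCH3 → ester.
  CH(C6H5): pendant –C6H5: benzene ring → arene.
  CH(COCH3): pendant –COCH3: carbonyl C bonded to two carbons → ketone.
  CH(COCH3): pendant –COCH3: carbonyl C bonded to two carbons → ketone.
  CH(OCH3): pendant –OCH3: C–O–C with sp³ C, no adjacent C=O → ether.
  CH(NH2): –NH2 on an sp³ carbon with no adjacent C=O → amine.
  CH(COOH): pendant –COOH: carbonyl C bonded to C and –OH → carboxylic acid.
  CO: –C(=O)– with carbon on both sides → ketone.
  CH(CH2I): pendant –CH2X: halogen on sp³ carbon → alkyl halide.
  CH(COOCH3): pendant –COOCH3: carbonyl C bonded to C and –OCH3 → ester.
  CH(OH): –OH on an sp³ carbon → alcohol (secondary).
  CH(OH): –OH on an sp³ carbon → alcohol (secondary).
  C6H4: para-disubstituted benzene ring → arene.
  CH2OH: –OH on an sp³ carbon → alcohol.
Carboxylic acid appears at: CH(COOH) → 1.

1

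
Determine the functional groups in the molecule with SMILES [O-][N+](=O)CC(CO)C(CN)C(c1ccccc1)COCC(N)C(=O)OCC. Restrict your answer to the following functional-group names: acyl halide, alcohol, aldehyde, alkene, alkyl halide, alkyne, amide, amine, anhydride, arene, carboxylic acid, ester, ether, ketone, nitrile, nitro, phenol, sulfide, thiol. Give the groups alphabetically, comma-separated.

alcohol, amine, arene, ester, ether, nitro

Reading the structure from left to right:
  O2NCH2: –NO2 on carbon → nitro group.
  CH(CH2OH): pendant –CH2OH on an sp³ backbone C → alcohol.
  CH(CH2NH2): pendant –CH2NH2: N on sp³ C, no adjacent C=O → amine.
  CH(C6H5): pendant –C6H5: benzene ring → arene.
  CH2OCH2: C–O–C with sp³ carbons on both sides and no adjacent C=O → ether.
  CH(NH2): –NH2 on an sp³ carbon with no adjacent C=O → amine.
  COOCH2CH3: –C(=O)OCH2CH3: carbonyl C bonded to C and to –OEt → ester.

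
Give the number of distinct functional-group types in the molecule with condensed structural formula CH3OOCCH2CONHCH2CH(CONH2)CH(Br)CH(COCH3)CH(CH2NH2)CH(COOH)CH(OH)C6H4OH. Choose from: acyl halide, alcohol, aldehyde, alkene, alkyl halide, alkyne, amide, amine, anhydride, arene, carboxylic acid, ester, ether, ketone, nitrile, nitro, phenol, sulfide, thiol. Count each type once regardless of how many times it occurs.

Taking each segment in turn:
  CH3OOC: CH3O–C(=O)–: carbonyl C bonded to C and to –OCH3 → ester (not ketone + ether).
  CH2CONHCH2: –C(=O)–N– linkage → amide (the N is not an amine).
  CH(CONH2): pendant –CONH2: carbonyl C bonded to C and N → amide.
  CH(Br): halogen on an sp³ carbon → alkyl halide.
  CH(COCH3): pendant –COCH3: carbonyl C bonded to two carbons → ketone.
  CH(CH2NH2): pendant –CH2NH2: N on sp³ C, no adjacent C=O → amine.
  CH(COOH): pendant –COOH: carbonyl C bonded to C and –OH → carboxylic acid.
  CH(OH): –OH on an sp³ carbon → alcohol (secondary).
  C6H4OH: –OH attached directly to an aromatic ring → phenol (not alcohol); the ring itself is an arene.
Distinct types present: alcohol, alkyl halide, amide, amine, arene, carboxylic acid, ester, ketone, phenol.

9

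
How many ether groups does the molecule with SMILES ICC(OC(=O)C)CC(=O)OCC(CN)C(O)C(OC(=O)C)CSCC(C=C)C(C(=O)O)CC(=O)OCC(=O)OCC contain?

0

halogen on an sp³ carbon → alkyl halide.
pendant –OC(=O)CH3: an acyloxy group → ester.
–C(=O)–O–C with C on the carbonyl side → ester.
pendant –CH2NH2: N on sp³ C, no adjacent C=O → amine.
–OH on an sp³ carbon → alcohol (secondary).
pendant –OC(=O)CH3: an acyloxy group → ester.
C–S–C linkage → sulfide (thioether).
pendant –CH=CH2: C=C double bond → alkene.
pendant –COOH: carbonyl C bonded to C and –OH → carboxylic acid.
–C(=O)–O–C with C on the carbonyl side → ester.
–C(=O)OCH2CH3: carbonyl C bonded to C and to –OEt → ester.
No segment is a ether: CH(OCOCH3) is ester, not ether; CH2COOCH2 is ester, not ether; CH(OH) is alcohol, not ether. → 0.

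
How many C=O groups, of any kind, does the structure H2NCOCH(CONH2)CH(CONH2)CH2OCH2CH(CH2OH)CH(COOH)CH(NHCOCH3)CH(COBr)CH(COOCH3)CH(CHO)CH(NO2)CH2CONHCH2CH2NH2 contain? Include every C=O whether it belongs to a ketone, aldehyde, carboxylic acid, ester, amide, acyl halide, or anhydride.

H2NCO: amide, 1 C=O (running total 1).
CH(CONH2): amide, 1 C=O (running total 2).
CH(CONH2): amide, 1 C=O (running total 3).
CH(COOH): carboxylic acid, 1 C=O (running total 4).
CH(NHCOCH3): amide, 1 C=O (running total 5).
CH(COBr): acyl halide, 1 C=O (running total 6).
CH(COOCH3): ester, 1 C=O (running total 7).
CH(CHO): aldehyde, 1 C=O (running total 8).
CH2CONHCH2: amide, 1 C=O (running total 9).

9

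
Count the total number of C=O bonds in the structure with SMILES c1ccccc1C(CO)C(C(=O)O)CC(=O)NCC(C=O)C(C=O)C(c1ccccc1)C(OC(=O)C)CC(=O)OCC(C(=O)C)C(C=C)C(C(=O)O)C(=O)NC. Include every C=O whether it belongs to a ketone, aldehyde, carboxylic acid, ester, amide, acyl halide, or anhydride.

CH(COOH): carboxylic acid, 1 C=O (running total 1).
CH2CONHCH2: amide, 1 C=O (running total 2).
CH(CHO): aldehyde, 1 C=O (running total 3).
CH(CHO): aldehyde, 1 C=O (running total 4).
CH(OCOCH3): ester, 1 C=O (running total 5).
CH2COOCH2: ester, 1 C=O (running total 6).
CH(COCH3): ketone, 1 C=O (running total 7).
CH(COOH): carboxylic acid, 1 C=O (running total 8).
CONHCH3: amide, 1 C=O (running total 9).

9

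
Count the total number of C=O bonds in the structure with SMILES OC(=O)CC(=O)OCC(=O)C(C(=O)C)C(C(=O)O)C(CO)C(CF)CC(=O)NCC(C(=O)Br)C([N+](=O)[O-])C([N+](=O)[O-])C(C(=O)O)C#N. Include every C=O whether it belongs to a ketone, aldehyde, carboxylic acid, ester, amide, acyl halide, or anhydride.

HOOC: carboxylic acid, 1 C=O (running total 1).
CH2COOCH2: ester, 1 C=O (running total 2).
CO: ketone, 1 C=O (running total 3).
CH(COCH3): ketone, 1 C=O (running total 4).
CH(COOH): carboxylic acid, 1 C=O (running total 5).
CH2CONHCH2: amide, 1 C=O (running total 6).
CH(COBr): acyl halide, 1 C=O (running total 7).
CH(COOH): carboxylic acid, 1 C=O (running total 8).

8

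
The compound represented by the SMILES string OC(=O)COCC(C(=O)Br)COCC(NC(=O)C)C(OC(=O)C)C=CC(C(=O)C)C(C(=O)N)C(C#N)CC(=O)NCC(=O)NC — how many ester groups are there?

–COOH: carbonyl C bonded to –OH and C → carboxylic acid (the –OH is not a separate alcohol).
C–O–C with sp³ carbons on both sides and no adjacent C=O → ether.
pendant –C(=O)X: carbonyl C bonded to C and halogen → acyl halide.
C–O–C with sp³ carbons on both sides and no adjacent C=O → ether.
pendant –NHC(=O)CH3: N bonded to a carbonyl → amide (not amine).
pendant –OC(=O)CH3: an acyloxy group → ester.
C=C double bond → alkene.
pendant –COCH3: carbonyl C bonded to two carbons → ketone.
pendant –CONH2: carbonyl C bonded to C and N → amide.
pendant –C≡N: nitrile.
–C(=O)–N– linkage → amide (the N is not an amine).
–C(=O)NHCH3: carbonyl C bonded to C and to N → amide (the N is not an amine).
Ester appears at: CH(OCOCH3) → 1.

1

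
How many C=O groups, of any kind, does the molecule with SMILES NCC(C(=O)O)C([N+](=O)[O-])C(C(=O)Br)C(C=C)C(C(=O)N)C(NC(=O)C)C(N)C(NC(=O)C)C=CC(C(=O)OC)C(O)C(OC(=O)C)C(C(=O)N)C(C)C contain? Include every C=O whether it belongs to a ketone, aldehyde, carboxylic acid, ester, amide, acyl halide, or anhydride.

CH(COOH): carboxylic acid, 1 C=O (running total 1).
CH(COBr): acyl halide, 1 C=O (running total 2).
CH(CONH2): amide, 1 C=O (running total 3).
CH(NHCOCH3): amide, 1 C=O (running total 4).
CH(NHCOCH3): amide, 1 C=O (running total 5).
CH(COOCH3): ester, 1 C=O (running total 6).
CH(OCOCH3): ester, 1 C=O (running total 7).
CH(CONH2): amide, 1 C=O (running total 8).

8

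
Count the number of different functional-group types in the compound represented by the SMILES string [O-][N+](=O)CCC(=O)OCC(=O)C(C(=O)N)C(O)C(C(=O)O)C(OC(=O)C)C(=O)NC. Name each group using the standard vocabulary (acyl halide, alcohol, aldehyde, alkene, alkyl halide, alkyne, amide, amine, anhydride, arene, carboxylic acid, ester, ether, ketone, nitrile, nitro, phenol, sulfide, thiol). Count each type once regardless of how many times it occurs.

Taking each segment in turn:
  O2NCH2: –NO2 on carbon → nitro group.
  CH2COOCH2: –C(=O)–O–C with C on the carbonyl side → ester.
  CO: –C(=O)– with carbon on both sides → ketone.
  CH(CONH2): pendant –CONH2: carbonyl C bonded to C and N → amide.
  CH(OH): –OH on an sp³ carbon → alcohol (secondary).
  CH(COOH): pendant –COOH: carbonyl C bonded to C and –OH → carboxylic acid.
  CH(OCOCH3): pendant –OC(=O)CH3: an acyloxy group → ester.
  CONHCH3: –C(=O)NHCH3: carbonyl C bonded to C and to N → amide (the N is not an amine).
Distinct types present: alcohol, amide, carboxylic acid, ester, ketone, nitro.

6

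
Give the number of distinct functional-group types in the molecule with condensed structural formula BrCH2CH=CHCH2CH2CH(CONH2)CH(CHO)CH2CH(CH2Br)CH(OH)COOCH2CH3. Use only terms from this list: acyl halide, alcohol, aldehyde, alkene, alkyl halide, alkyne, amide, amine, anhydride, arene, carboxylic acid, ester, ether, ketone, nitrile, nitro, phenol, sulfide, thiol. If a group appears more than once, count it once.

Taking each segment in turn:
  BrCH2: halogen on an sp³ carbon → alkyl halide.
  CH=CH: C=C double bond → alkene.
  CH(CONH2): pendant –CONH2: carbonyl C bonded to C and N → amide.
  CH(CHO): pendant –CHO: carbonyl C bonded to C and H → aldehyde.
  CH(CH2Br): pendant –CH2X: halogen on sp³ carbon → alkyl halide.
  CH(OH): –OH on an sp³ carbon → alcohol (secondary).
  COOCH2CH3: –C(=O)OCH2CH3: carbonyl C bonded to C and to –OEt → ester.
Distinct types present: alcohol, aldehyde, alkene, alkyl halide, amide, ester.

6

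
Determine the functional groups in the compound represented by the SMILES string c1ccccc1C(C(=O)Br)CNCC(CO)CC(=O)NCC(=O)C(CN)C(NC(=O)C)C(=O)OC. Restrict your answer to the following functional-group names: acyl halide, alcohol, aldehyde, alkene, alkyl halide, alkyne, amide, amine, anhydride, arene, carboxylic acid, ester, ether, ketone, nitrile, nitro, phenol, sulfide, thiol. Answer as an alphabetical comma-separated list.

acyl halide, alcohol, amide, amine, arene, ester, ketone

C6H5– phenyl ring → arene.
pendant –C(=O)X: carbonyl C bonded to C and halogen → acyl halide.
C–N–C with sp³ carbons and no adjacent C=O → amine (secondary).
pendant –CH2OH on an sp³ backbone C → alcohol.
–C(=O)–N– linkage → amide (the N is not an amine).
–C(=O)– with carbon on both sides → ketone.
pendant –CH2NH2: N on sp³ C, no adjacent C=O → amine.
pendant –NHC(=O)CH3: N bonded to a carbonyl → amide (not amine).
–C(=O)OCH3: carbonyl C bonded to C and to –OCH3 → ester (not ketone + ether).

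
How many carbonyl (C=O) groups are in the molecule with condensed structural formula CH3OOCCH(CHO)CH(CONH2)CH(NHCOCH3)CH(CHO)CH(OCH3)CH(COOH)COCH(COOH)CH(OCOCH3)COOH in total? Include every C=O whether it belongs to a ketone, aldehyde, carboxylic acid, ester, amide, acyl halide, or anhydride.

10

CH3OOC: ester, 1 C=O (running total 1).
CH(CHO): aldehyde, 1 C=O (running total 2).
CH(CONH2): amide, 1 C=O (running total 3).
CH(NHCOCH3): amide, 1 C=O (running total 4).
CH(CHO): aldehyde, 1 C=O (running total 5).
CH(COOH): carboxylic acid, 1 C=O (running total 6).
CO: ketone, 1 C=O (running total 7).
CH(COOH): carboxylic acid, 1 C=O (running total 8).
CH(OCOCH3): ester, 1 C=O (running total 9).
COOH: carboxylic acid, 1 C=O (running total 10).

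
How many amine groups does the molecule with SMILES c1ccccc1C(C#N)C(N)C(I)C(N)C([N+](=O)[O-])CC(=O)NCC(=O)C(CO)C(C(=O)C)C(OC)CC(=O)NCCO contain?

2

C6H5– phenyl ring → arene.
pendant –C≡N: nitrile.
–NH2 on an sp³ carbon with no adjacent C=O → amine.
halogen on an sp³ carbon → alkyl halide.
–NH2 on an sp³ carbon with no adjacent C=O → amine.
–NO2 on an sp³ carbon → nitro (the N=O is not a carbonyl).
–C(=O)–N– linkage → amide (the N is not an amine).
–C(=O)– with carbon on both sides → ketone.
pendant –CH2OH on an sp³ backbone C → alcohol.
pendant –COCH3: carbonyl C bonded to two carbons → ketone.
pendant –OCH3: C–O–C with sp³ C, no adjacent C=O → ether.
–C(=O)–N– linkage → amide (the N is not an amine).
–OH on an sp³ carbon → alcohol.
Amine appears at: CH(NH2), CH(NH2) → 2.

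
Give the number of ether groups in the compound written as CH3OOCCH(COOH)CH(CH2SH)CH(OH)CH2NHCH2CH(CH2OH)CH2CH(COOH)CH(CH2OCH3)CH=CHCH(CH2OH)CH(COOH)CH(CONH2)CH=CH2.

1

CH3O–C(=O)–: carbonyl C bonded to C and to –OCH3 → ester (not ketone + ether).
pendant –COOH: carbonyl C bonded to C and –OH → carboxylic acid.
pendant –CH2SH → thiol.
–OH on an sp³ carbon → alcohol (secondary).
C–N–C with sp³ carbons and no adjacent C=O → amine (secondary).
pendant –CH2OH on an sp³ backbone C → alcohol.
pendant –COOH: carbonyl C bonded to C and –OH → carboxylic acid.
pendant –CH2OCH3: C–O–C linkage → ether.
C=C double bond → alkene.
pendant –CH2OH on an sp³ backbone C → alcohol.
pendant –COOH: carbonyl C bonded to C and –OH → carboxylic acid.
pendant –CONH2: carbonyl C bonded to C and N → amide.
C=C double bond → alkene.
Ether appears at: CH(CH2OCH3) → 1.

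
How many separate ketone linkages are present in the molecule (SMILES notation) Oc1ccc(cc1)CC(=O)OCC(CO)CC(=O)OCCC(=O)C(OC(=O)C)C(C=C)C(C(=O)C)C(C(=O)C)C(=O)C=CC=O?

4

–OH attached directly to an aromatic ring → phenol (not alcohol); the ring itself is an arene.
–C(=O)–O–C with C on the carbonyl side → ester.
pendant –CH2OH on an sp³ backbone C → alcohol.
–C(=O)–O–C with C on the carbonyl side → ester.
–C(=O)– with carbon on both sides → ketone.
pendant –OC(=O)CH3: an acyloxy group → ester.
pendant –CH=CH2: C=C double bond → alkene.
pendant –COCH3: carbonyl C bonded to two carbons → ketone.
pendant –COCH3: carbonyl C bonded to two carbons → ketone.
–C(=O)– with carbon on both sides → ketone.
C=C double bond → alkene.
terminal –CHO: carbonyl C bonded to H and C → aldehyde.
Ketone appears at: CO, CH(COCH3), CH(COCH3), CO → 4.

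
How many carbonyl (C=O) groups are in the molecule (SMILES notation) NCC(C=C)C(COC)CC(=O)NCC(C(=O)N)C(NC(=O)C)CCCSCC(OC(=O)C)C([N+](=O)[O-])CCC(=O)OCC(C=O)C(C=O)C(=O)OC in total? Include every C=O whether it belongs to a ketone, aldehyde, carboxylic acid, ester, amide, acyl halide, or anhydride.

CH2CONHCH2: amide, 1 C=O (running total 1).
CH(CONH2): amide, 1 C=O (running total 2).
CH(NHCOCH3): amide, 1 C=O (running total 3).
CH(OCOCH3): ester, 1 C=O (running total 4).
CH2COOCH2: ester, 1 C=O (running total 5).
CH(CHO): aldehyde, 1 C=O (running total 6).
CH(CHO): aldehyde, 1 C=O (running total 7).
COOCH3: ester, 1 C=O (running total 8).

8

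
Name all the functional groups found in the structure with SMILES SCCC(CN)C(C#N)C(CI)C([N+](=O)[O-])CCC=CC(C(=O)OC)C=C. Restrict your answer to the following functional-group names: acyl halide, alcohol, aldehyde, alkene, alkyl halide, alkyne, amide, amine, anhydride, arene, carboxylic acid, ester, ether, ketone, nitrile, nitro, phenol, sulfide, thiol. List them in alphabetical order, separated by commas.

alkene, alkyl halide, amine, ester, nitrile, nitro, thiol

–SH on an sp³ carbon → thiol.
pendant –CH2NH2: N on sp³ C, no adjacent C=O → amine.
pendant –C≡N: nitrile.
pendant –CH2X: halogen on sp³ carbon → alkyl halide.
–NO2 on an sp³ carbon → nitro (the N=O is not a carbonyl).
C=C double bond → alkene.
pendant –COOCH3: carbonyl C bonded to C and –OCH3 → ester.
C=C double bond → alkene.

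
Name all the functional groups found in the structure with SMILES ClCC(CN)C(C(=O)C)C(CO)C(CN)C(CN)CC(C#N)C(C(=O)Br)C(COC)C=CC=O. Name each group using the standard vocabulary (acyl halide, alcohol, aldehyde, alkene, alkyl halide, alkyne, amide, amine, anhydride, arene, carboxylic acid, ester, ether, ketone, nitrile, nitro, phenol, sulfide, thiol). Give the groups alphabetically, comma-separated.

acyl halide, alcohol, aldehyde, alkene, alkyl halide, amine, ether, ketone, nitrile

halogen on an sp³ carbon → alkyl halide.
pendant –CH2NH2: N on sp³ C, no adjacent C=O → amine.
pendant –COCH3: carbonyl C bonded to two carbons → ketone.
pendant –CH2OH on an sp³ backbone C → alcohol.
pendant –CH2NH2: N on sp³ C, no adjacent C=O → amine.
pendant –CH2NH2: N on sp³ C, no adjacent C=O → amine.
pendant –C≡N: nitrile.
pendant –C(=O)X: carbonyl C bonded to C and halogen → acyl halide.
pendant –CH2OCH3: C–O–C linkage → ether.
C=C double bond → alkene.
terminal –CHO: carbonyl C bonded to H and C → aldehyde.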